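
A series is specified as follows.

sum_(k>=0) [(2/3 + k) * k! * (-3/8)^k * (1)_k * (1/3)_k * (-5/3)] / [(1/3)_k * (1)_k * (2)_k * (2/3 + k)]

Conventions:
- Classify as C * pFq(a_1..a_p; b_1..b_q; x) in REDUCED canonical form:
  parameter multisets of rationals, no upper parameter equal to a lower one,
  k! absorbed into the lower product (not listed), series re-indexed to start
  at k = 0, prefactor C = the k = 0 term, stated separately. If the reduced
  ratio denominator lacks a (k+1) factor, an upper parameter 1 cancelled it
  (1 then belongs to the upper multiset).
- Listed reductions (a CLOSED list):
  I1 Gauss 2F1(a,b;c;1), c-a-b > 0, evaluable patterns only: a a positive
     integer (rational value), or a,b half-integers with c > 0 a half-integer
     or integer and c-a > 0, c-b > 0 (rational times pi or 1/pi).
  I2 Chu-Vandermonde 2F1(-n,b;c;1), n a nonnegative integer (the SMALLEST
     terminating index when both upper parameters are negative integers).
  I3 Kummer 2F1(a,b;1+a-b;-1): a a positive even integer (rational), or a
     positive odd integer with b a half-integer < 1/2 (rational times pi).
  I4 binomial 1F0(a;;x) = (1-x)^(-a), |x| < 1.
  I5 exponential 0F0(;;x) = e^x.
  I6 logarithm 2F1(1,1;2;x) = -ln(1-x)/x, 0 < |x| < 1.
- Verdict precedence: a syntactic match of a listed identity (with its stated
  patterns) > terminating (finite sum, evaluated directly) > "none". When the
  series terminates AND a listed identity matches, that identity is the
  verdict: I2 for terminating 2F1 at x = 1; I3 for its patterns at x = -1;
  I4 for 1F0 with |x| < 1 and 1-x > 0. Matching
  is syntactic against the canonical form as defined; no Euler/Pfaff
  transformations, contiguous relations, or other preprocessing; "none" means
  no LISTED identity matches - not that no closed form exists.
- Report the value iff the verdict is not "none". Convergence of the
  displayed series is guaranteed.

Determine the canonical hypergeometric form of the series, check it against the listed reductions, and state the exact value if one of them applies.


First insight: with t_0 = -5/3, the factor k + 2/3 cancels (top and bottom), leaving C = -5/3, x = -3/8.
Adjacent-term ratio: r(k) = (-3/8) * (k+1) (k+1) / [(k+2) (k+1)] - rational in k. x = (-3/8); t_0 = -5/3; negate the roots.

With C = -5/3: the canonical form is 2F1(1, 1; 2; -3/8). Verdict: this is the logarithmic series (I6) (the logarithm: parameters (1,1;2), x = -3/8). Exact value: (-40/9) * ln(11/8).


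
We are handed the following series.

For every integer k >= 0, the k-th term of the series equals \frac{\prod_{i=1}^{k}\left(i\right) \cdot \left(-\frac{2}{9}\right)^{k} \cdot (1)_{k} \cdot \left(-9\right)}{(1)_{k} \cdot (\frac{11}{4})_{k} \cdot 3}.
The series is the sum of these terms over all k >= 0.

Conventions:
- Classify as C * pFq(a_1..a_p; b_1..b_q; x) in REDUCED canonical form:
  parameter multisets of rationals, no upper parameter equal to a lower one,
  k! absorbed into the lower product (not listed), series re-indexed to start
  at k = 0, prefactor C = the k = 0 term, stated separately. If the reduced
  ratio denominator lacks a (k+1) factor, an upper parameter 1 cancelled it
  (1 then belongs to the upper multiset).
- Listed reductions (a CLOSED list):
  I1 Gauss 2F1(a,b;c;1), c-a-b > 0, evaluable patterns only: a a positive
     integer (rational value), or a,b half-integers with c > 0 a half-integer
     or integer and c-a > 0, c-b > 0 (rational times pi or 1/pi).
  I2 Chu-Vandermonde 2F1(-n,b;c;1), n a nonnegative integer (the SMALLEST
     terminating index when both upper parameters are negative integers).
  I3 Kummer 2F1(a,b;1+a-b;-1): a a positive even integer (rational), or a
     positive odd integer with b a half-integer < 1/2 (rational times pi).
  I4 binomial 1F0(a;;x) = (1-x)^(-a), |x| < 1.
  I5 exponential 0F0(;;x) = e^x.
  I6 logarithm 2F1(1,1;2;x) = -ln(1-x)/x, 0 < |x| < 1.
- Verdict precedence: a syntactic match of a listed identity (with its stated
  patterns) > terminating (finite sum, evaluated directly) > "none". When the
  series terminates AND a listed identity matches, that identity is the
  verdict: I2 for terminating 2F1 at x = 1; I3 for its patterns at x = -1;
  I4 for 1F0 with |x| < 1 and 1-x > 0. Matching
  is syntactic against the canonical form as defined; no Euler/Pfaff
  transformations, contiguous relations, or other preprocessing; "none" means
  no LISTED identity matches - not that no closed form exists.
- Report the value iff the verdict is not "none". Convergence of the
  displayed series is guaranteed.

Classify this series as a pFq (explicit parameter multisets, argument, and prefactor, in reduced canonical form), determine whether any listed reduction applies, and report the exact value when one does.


Classification (C = -3): 2F1 with upper {1, 1}, lower {\frac{11}{4}}, argument x = -\frac{2}{9}. Verdict: none - at argument -\frac{2}{9} the multisets {1, 1} ; {\frac{11}{4}} match no listed identity.

Structural cue: t_0 being -3, the running product (C = -3, x = -2/9) telescopes to a rising factorial.
Consecutive-term ratio: r(k) = -\frac{2}{9} * (k+1) (k+1) / [(k+\frac{11}{4}) (k+1)] - poly over poly, x = -\frac{2}{9} from leading terms; C = -3 at k = 0.


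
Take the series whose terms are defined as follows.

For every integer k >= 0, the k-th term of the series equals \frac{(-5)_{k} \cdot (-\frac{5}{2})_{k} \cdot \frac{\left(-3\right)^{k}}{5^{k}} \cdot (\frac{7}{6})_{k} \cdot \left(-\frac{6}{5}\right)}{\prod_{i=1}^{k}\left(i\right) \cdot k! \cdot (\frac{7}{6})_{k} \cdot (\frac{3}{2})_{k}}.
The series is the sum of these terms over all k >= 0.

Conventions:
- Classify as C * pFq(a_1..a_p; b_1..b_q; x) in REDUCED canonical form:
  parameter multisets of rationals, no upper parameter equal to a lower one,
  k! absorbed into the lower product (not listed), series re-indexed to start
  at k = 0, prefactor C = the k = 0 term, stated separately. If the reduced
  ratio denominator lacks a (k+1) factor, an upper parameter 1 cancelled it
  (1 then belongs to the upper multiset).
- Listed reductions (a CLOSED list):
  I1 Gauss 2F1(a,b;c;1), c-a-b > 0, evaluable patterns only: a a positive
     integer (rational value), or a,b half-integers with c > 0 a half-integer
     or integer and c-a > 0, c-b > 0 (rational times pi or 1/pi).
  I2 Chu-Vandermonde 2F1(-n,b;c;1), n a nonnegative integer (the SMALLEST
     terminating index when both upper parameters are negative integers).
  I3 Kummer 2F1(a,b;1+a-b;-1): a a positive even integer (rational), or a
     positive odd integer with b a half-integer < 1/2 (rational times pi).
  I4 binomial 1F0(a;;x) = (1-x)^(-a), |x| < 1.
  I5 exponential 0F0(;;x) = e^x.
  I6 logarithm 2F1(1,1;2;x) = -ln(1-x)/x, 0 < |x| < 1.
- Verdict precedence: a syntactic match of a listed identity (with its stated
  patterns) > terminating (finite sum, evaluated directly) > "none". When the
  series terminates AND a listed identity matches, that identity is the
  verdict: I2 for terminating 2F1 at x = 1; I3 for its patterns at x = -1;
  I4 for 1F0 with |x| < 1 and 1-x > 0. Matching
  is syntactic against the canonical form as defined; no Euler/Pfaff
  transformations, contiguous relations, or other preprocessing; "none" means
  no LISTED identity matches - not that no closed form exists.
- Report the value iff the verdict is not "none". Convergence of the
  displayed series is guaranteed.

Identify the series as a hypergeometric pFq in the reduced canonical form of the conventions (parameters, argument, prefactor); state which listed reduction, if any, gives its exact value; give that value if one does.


Prefactor -\frac{6}{5}, argument -\frac{3}{5}: 2F2 with upper {-5, -\frac{5}{2}} over lower {1, \frac{3}{2}}. Verdict: terminating (-5 upstairs). 6 nonzero terms in all; added directly. Exact value: \frac{16255614}{6015625}.

The tell: x = -\frac{3}{5} and the parameter 7/6 appears in both the upper and lower lists and cancels.
Ratio: r(k) = -\frac{3}{5} * (k-5) (k-\frac{5}{2}) / [(k+1) (k+\frac{3}{2}) (k+1)] - rational in k, leading ratio -\frac{3}{5}; with t_0 = -\frac{6}{5}, classification follows.


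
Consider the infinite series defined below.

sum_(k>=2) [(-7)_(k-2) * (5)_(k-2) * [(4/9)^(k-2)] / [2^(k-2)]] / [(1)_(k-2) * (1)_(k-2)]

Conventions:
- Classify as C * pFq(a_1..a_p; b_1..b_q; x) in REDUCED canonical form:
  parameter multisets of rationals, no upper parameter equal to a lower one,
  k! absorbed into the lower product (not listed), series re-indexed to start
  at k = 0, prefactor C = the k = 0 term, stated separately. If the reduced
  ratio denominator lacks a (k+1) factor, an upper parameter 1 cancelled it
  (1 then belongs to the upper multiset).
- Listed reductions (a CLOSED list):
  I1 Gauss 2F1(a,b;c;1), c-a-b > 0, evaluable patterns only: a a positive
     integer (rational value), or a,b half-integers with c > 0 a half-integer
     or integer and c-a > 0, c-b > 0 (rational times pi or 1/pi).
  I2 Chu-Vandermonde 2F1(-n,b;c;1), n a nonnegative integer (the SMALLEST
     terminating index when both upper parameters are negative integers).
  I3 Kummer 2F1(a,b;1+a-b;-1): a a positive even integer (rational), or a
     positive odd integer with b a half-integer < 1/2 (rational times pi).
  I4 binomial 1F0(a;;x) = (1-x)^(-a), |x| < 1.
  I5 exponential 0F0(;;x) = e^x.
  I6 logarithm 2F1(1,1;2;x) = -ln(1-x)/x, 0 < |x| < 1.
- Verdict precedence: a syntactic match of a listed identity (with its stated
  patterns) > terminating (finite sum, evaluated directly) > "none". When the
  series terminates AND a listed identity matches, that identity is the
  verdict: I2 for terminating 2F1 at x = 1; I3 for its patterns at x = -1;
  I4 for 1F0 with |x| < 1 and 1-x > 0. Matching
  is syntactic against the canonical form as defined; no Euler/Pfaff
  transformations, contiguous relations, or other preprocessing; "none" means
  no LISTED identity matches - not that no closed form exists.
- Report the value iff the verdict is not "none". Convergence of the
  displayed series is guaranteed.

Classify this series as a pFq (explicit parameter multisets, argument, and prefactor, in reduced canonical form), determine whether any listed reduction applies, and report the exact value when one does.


The tell: with t_0 = 1, (1)_k (C = 1, x = 2/9) is k! itself.
Term ratio: r(k) = (2/9) * (k-7) (k+5) / [(k+1) (k+1)] ; factor over Q: parameters, x = (2/9), and C = 1.

Reduced: x = 2/9, 2F1, upper = {-7, 5}, lower = {1}, C = 1. Verdict: terminating - upper -7 stops the sum at k = 7; the 8 terms are added exactly. Sum: 69629/1594323.


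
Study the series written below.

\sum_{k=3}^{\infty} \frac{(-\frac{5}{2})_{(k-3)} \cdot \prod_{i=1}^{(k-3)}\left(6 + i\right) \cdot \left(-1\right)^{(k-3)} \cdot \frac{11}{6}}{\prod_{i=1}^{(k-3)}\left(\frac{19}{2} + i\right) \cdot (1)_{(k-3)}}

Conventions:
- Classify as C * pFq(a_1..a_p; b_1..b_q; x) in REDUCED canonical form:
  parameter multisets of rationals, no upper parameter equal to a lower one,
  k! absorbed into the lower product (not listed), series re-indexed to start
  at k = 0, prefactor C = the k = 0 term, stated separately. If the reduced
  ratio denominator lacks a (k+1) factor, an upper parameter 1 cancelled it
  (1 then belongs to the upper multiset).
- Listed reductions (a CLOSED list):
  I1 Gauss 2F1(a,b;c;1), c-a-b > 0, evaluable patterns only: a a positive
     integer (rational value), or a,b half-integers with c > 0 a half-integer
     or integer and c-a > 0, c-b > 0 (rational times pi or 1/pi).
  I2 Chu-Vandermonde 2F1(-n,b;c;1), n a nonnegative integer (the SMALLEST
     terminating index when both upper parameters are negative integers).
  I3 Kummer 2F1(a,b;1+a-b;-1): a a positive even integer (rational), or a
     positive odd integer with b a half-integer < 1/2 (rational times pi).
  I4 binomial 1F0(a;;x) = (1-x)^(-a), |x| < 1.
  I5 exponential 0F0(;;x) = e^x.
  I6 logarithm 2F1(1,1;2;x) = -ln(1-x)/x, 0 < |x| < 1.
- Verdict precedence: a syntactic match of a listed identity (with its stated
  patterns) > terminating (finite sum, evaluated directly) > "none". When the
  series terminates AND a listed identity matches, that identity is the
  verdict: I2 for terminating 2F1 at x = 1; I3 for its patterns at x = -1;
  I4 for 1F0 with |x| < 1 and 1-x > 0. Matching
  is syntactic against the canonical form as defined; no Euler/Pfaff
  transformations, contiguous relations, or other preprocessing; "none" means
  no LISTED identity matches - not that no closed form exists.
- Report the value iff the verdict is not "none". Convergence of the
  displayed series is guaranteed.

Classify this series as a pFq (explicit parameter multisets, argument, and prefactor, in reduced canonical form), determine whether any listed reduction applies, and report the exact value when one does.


Prefactor \frac{11}{6}, argument -1: 2F1 with upper {-\frac{5}{2}, 7} over lower {\frac{21}{2}}. Verdict at x = -1: Kummer (I3) matches (x = -1; c = \frac{21}{2} equals 1+a-b for upper {-\frac{5}{2}, 7}: listed pattern). Value: \frac{17782765}{8388608} \cdot \pi.

Key step: from the first term \frac{11}{6}: the lower running product (prefactor 11/6) is a rising factorial.
Adjacent-term ratio: r(k) = -1 * (k-\frac{5}{2}) (k+7) / [(k+\frac{21}{2}) (k+1)] - rational; roots negated = parameters, x = -1, C = \frac{11}{6}.


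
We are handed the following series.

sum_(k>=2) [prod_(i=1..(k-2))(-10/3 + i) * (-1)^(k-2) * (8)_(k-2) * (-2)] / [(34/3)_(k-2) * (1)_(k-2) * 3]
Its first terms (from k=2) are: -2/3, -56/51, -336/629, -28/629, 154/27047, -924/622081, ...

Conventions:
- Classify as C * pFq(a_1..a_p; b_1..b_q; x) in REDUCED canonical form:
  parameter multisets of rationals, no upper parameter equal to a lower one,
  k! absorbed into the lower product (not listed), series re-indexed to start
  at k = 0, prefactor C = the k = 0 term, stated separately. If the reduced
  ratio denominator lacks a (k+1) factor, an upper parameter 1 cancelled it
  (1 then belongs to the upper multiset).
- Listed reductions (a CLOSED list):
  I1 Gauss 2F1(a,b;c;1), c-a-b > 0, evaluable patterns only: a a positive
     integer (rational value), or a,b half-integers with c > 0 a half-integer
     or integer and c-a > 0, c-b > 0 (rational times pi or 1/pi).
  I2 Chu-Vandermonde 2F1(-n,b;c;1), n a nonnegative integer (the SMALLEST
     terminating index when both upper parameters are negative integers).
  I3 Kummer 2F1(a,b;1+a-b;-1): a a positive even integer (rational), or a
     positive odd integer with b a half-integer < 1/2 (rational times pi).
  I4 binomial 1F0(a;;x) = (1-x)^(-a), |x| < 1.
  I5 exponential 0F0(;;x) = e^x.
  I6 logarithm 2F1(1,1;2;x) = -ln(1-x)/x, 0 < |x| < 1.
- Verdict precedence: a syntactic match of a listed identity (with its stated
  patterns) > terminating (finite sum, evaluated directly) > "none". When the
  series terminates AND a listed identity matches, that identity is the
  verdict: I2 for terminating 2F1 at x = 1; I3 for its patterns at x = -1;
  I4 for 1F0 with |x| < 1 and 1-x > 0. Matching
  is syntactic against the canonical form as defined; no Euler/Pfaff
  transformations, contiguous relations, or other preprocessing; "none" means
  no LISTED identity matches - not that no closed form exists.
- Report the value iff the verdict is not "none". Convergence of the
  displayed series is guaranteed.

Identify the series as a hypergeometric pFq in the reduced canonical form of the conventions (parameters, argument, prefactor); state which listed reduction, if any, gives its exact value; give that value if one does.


The series (x = -1) is 2F1: upper {-7/3, 8}, lower {34/3}, prefactor -2/3. Verdict: Kummer (I3) applies (x = -1; c = 34/3 equals 1+a-b for upper {-7/3, 8}: listed pattern). Exact value: -1705/729.

Key observation: t_0 being -2/3, the running product (C = -2/3) telescopes to a rising factorial.
Term ratio: r(k) = (-1) * (k-7/3) (k+8) / [(k+34/3) (k+1)] ; factor over Q: parameters, x = (-1), and C = -2/3.


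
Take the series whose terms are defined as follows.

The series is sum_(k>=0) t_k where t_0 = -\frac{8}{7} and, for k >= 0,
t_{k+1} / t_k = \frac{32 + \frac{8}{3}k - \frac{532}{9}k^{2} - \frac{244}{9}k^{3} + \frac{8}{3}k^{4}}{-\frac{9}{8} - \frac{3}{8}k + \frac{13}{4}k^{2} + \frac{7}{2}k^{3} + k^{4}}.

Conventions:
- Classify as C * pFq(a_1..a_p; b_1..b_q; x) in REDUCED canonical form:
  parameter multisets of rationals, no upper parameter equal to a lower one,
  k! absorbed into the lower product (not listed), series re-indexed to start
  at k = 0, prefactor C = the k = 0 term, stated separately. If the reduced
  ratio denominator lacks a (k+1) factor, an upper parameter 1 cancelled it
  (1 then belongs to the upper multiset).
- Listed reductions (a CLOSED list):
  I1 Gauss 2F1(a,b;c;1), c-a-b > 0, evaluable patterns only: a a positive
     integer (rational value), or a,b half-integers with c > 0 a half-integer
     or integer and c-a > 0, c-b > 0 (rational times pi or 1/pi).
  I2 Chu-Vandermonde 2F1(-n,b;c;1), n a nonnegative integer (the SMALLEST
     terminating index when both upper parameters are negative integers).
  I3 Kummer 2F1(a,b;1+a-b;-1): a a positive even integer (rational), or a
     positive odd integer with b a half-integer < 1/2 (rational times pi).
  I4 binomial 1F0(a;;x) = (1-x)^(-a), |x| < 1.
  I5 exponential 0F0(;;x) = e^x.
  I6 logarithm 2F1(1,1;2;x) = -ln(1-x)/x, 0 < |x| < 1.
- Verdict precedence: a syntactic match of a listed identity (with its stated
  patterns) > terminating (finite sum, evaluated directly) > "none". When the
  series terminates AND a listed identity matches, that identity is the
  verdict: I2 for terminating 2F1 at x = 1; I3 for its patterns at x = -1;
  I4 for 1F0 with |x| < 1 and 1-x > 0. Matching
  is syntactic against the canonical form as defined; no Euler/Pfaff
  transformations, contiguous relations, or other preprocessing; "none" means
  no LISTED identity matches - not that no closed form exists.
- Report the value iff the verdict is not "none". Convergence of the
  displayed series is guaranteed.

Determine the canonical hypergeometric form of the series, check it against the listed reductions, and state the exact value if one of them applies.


This is -\frac{8}{7} * 3F2(-12, -\frac{2}{3}, 1; -\frac{1}{2}, \frac{3}{2}; \frac{8}{3}) in reduced canonical form. Verdict: terminating - upper parameter -12 makes this a finite sum (last index 12), evaluated exactly. Exact value: -\frac{15311589282193556794990616}{303667132467709916070165}.

The tell: t_0 being -\frac{8}{7}, cancel k + 3/2 from the displayed ratio first; then C = -8/7.
Ratio: r(k) = \frac{8}{3} * (k-12) (k-\frac{2}{3}) (k+1) / [(k-\frac{1}{2}) (k+\frac{3}{2}) (k+1)] - rational in k. x = \frac{8}{3}; t_0 = -\frac{8}{7}; negate the roots.


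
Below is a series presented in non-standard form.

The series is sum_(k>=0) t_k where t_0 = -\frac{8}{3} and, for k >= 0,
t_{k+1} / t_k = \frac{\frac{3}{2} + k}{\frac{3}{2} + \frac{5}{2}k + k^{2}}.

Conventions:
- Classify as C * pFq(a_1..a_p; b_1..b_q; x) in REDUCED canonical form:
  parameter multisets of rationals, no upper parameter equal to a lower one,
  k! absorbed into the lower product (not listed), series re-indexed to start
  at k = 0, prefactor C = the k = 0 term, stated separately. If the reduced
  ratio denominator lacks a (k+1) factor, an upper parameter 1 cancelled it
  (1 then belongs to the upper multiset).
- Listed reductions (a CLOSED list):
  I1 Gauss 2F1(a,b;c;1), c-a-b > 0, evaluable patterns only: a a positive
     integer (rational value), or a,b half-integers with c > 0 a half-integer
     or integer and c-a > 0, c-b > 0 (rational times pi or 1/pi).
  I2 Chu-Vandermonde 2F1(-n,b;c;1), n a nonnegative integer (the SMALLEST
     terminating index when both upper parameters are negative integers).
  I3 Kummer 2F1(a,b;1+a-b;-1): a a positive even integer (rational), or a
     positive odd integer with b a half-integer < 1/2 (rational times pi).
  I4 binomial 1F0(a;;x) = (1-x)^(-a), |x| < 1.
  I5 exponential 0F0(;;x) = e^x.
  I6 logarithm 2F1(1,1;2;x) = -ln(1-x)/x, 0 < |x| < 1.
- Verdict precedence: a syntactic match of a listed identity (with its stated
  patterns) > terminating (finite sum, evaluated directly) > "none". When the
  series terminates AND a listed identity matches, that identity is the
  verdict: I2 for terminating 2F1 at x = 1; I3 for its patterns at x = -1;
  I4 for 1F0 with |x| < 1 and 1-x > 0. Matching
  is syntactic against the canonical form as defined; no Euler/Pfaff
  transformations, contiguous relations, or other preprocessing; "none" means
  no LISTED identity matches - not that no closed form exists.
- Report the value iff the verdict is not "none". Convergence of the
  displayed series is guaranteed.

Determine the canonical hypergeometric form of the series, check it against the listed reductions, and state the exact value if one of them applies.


This is -\frac{8}{3} * 0F0(-; -; 1) in reduced canonical form. Verdict: exponential (I5) matches (the 0F0 exponential series at x = 1). Sum: \left(-\frac{8}{3}\right) \cdot e^{1}.

Key observation: t_0 being -\frac{8}{3}, the ratio is unreduced: k + 3/2 divides both sides (C = -8/3, x = 1).
Consecutive-term ratio: r(k) = 1 * 1 / [(k+1)] - rational in k, leading ratio 1; with t_0 = -\frac{8}{3}, classification follows.


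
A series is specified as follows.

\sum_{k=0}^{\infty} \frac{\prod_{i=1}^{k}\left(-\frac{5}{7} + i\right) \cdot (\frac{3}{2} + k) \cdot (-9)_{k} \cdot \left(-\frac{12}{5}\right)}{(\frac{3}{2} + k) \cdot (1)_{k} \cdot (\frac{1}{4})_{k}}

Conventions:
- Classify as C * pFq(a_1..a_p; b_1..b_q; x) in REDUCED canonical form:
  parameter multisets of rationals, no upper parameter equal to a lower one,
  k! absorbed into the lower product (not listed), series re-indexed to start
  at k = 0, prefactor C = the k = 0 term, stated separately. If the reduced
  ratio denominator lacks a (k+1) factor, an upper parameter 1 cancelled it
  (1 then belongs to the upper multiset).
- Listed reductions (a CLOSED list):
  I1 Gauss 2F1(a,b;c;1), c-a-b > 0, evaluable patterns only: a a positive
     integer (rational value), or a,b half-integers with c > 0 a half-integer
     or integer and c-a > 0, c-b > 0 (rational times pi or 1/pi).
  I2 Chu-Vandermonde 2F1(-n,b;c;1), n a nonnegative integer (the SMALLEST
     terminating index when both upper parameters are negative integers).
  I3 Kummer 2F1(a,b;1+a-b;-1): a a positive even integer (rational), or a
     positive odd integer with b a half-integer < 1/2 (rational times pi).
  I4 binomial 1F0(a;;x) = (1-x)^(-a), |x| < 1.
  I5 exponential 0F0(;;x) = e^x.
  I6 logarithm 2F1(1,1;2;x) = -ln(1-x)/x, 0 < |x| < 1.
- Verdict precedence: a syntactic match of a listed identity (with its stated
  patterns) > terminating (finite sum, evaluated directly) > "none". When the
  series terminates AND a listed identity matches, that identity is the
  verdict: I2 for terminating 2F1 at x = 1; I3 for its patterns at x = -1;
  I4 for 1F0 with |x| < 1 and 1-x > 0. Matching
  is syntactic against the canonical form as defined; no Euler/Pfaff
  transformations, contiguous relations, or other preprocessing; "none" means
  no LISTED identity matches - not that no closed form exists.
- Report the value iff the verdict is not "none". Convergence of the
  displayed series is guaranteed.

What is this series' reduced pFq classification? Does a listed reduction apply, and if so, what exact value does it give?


This is -\frac{12}{5} * 2F1(-9, \frac{2}{7}; \frac{1}{4}; 1) in reduced canonical form. Verdict at x = 1: the Chu-Vandermonde identity I2 matches (terminating 2F1 at x = 1 with n = 9, b = 2/7, c = \frac{1}{4}). Value: \frac{572293023444}{3481507443925}.

Key observation: t_0 = -\frac{12}{5} here, and (1)_k (prefactor -12/5) is k! itself.
Adjacent-term ratio: r(k) = 1 * (k-9) (k+\frac{2}{7}) / [(k+\frac{1}{4}) (k+1)] - poly over poly, x = 1 from leading terms; C = -\frac{12}{5} at k = 0.


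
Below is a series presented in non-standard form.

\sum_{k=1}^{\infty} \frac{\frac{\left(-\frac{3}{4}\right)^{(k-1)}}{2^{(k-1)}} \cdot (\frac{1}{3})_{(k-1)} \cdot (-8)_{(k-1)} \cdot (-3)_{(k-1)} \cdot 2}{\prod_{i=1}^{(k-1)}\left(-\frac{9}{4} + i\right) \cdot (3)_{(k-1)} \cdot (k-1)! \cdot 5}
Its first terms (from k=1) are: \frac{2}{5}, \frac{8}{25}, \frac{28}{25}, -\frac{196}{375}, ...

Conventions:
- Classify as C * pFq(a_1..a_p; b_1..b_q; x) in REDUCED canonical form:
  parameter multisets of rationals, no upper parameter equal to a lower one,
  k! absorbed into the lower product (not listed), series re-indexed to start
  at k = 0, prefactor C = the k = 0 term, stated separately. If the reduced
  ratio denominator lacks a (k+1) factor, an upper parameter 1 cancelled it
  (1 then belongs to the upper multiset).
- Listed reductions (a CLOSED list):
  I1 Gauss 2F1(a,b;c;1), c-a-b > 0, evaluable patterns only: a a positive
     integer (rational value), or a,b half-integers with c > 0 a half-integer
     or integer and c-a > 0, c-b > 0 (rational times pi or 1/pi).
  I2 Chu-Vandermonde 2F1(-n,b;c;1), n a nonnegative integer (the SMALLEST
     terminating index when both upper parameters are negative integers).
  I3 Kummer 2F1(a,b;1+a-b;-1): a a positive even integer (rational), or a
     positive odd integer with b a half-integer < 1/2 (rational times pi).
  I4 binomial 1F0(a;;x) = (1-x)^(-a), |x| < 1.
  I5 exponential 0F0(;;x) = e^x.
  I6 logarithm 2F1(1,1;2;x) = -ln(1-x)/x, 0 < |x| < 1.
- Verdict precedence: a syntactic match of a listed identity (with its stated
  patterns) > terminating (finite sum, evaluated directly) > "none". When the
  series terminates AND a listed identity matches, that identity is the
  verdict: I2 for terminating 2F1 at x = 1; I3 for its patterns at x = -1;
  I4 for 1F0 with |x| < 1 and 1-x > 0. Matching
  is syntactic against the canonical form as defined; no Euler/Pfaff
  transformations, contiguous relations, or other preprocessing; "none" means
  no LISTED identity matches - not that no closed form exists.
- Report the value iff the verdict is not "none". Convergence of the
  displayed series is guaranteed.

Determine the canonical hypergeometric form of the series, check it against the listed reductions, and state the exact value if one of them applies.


Reduced: x = -\frac{3}{8}, 3F2, upper = {-8, -3, \frac{1}{3}}, lower = {-\frac{5}{4}, 3}, C = \frac{2}{5}. Verdict: terminating at k = 3: the factor (-3)_k kills every later term; summing the 4 survivors is exact. Its exact value is \frac{494}{375}.

Key observation: t_0 being \frac{2}{5}, the constant factors (prefactor 2/5) combine into one prefactor.
Consecutive-term ratio: r(k) = -\frac{3}{8} * (k-8) (k-3) (k+\frac{1}{3}) / [(k-\frac{5}{4}) (k+3) (k+1)] ; factor over Q: parameters, x = -\frac{3}{8}, and C = \frac{2}{5}.


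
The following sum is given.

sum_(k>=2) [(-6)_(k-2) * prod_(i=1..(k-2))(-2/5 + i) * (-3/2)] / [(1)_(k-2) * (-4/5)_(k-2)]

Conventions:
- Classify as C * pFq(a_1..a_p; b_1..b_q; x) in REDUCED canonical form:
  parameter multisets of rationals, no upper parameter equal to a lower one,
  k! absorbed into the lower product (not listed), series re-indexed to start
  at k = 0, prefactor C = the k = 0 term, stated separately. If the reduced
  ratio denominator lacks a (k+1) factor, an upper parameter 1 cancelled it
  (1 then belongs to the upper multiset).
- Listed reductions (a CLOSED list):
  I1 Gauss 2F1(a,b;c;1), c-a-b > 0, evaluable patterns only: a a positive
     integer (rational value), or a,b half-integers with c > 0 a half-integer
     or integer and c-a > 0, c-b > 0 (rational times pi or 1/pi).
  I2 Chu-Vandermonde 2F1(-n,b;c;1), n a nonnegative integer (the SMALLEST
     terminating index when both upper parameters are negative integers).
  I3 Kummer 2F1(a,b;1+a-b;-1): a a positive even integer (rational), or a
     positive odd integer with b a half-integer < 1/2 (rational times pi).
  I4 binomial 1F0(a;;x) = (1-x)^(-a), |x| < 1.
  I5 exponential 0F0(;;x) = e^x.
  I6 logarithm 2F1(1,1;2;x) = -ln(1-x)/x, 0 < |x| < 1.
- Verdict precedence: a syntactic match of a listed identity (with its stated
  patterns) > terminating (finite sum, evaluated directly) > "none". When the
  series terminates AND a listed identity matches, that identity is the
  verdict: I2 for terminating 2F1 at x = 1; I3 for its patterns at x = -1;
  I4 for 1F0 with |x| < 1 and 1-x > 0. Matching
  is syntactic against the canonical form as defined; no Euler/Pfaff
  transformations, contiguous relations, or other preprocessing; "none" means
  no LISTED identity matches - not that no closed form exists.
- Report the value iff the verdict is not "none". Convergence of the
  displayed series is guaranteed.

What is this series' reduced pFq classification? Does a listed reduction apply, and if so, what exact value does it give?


Canonical form: C = -3/2 times 2F1 with upper {-6, 3/5}, lower {-4/5}, x = 1. Verdict: the Chu-Vandermonde identity I2 fires (terminating 2F1 at x = 1 with n = 6, b = 3/5, c = -4/5). Value: 117/88.

Structural cue: from the first term -3/2: (1)_k (C = -3/2, x = 1) is k! itself.
Adjacent-term ratio: r(k) = 1 * (k-6) (k+3/5) / [(k-4/5) (k+1)] - rational in k. x = 1; t_0 = -3/2; negate the roots.


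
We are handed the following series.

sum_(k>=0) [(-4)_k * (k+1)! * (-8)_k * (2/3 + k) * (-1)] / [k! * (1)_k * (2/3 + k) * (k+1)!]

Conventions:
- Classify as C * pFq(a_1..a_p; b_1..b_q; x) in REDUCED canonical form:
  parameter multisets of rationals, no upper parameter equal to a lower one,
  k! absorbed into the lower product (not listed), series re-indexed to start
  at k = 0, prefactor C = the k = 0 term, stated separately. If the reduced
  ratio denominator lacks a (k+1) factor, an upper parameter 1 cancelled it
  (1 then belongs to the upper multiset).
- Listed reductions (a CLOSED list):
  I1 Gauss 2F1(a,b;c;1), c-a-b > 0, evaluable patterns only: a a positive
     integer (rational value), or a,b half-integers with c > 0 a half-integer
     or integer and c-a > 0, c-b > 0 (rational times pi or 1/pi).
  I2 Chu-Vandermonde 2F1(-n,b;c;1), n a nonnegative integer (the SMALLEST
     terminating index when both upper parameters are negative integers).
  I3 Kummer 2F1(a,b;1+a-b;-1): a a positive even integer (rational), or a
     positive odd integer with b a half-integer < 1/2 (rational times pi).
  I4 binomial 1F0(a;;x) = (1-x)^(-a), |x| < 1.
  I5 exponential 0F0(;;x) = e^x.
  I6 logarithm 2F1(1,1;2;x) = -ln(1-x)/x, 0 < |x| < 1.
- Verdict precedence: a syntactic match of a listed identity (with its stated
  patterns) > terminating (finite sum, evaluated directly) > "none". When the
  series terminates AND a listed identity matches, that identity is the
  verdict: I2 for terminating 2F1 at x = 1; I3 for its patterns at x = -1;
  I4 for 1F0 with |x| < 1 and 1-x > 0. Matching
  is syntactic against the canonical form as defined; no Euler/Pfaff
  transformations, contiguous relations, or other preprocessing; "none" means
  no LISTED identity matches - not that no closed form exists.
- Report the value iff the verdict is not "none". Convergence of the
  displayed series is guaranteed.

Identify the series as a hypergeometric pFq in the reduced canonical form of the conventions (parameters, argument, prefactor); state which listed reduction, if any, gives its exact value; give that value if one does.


The tell: x = 1 and the denominator's factorial ratio (C = -1, x = 1) is a lower Pochhammer.
Step ratio: r(k) = 1 * (k-8) (k-4) / [(k+1) (k+1)] - rational in k. x = 1; t_0 = -1; negate the roots.

x = 1 here; the reduced form reads 2F1, upper {-8, -4}, lower {1}, C = -1. Verdict at x = 1: Vandermonde's identity (I2) matches (terminating 2F1 at x = 1 with n = 4, b = -8, c = 1). Its exact value is -495.


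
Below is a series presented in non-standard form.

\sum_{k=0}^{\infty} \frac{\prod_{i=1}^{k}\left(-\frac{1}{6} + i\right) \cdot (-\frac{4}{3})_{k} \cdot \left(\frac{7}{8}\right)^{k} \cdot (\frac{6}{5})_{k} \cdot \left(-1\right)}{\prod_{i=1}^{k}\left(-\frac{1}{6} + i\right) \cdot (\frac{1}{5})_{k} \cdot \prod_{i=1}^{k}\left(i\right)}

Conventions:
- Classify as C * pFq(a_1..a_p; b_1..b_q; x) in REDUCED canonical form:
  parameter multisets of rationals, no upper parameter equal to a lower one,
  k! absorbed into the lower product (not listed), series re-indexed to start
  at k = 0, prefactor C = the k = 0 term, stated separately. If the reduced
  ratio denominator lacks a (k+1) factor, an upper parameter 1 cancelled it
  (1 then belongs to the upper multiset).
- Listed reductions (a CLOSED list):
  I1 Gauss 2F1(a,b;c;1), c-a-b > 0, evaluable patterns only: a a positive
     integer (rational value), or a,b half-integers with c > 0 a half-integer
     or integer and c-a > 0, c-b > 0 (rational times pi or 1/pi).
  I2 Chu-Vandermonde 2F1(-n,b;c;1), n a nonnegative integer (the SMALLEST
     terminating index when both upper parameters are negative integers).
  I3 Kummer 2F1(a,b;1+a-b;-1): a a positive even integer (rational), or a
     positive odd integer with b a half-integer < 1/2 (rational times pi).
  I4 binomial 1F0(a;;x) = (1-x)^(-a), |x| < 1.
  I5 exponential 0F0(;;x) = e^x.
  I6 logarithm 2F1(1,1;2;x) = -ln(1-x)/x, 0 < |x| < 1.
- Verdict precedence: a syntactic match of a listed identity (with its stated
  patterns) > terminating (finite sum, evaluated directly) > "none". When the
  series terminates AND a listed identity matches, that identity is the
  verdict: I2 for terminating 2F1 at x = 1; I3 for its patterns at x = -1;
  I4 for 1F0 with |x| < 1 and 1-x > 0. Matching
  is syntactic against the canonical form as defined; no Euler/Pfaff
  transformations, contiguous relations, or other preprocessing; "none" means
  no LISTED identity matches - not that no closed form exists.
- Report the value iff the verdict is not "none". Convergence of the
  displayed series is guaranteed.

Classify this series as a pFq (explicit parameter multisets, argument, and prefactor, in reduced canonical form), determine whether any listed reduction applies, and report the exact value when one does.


Reduced: x = \frac{7}{8}, 2F1, upper = {-\frac{4}{3}, \frac{6}{5}}, lower = {\frac{1}{5}}, C = -1. Verdict: no listed reduction: x = \frac{7}{8} and upper {-\frac{4}{3}, \frac{6}{5}} fail every I1-I6 pattern.

Structural cue: from the first term -1: the running product (C = -1, x = 7/8) telescopes to a rising factorial.
Consecutive-term ratio: r(k) = \frac{7}{8} * (k-\frac{4}{3}) (k+\frac{6}{5}) / [(k+\frac{1}{5}) (k+1)] - rational; roots negated = parameters, x = \frac{7}{8}, C = -1.


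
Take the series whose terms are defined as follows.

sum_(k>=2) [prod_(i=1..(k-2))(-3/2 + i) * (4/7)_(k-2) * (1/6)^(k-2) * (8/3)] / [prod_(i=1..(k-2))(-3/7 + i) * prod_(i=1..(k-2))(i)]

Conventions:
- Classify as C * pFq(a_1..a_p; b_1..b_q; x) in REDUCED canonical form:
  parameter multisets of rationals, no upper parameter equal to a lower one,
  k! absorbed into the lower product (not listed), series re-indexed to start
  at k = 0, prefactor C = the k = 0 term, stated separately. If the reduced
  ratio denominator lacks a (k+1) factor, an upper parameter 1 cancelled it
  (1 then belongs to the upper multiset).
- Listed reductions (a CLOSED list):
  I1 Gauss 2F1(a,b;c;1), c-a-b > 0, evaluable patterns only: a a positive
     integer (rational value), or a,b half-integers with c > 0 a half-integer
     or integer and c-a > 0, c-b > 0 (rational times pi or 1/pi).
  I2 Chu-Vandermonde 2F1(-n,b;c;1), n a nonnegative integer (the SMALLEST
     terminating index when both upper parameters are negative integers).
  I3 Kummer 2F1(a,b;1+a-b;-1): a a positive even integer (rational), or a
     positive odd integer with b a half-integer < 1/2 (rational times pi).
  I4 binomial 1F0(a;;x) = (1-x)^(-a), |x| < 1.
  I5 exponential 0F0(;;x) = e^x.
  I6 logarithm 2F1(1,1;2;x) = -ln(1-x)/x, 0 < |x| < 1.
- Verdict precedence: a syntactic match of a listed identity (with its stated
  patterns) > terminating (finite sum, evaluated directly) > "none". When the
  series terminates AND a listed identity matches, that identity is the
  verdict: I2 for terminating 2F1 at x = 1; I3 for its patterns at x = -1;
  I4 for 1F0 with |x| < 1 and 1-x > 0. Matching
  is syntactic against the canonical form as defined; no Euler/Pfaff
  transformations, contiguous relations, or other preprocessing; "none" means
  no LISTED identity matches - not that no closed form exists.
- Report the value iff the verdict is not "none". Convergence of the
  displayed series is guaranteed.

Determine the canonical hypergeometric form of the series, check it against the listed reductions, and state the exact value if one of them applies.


With C = 8/3: the canonical form is 1F0(-1/2; -; 1/6). Verdict: the I4 binomial reduction applies (the 1F0 binomial series: exponent 1/2, x = 1/6). Sum: (8/3) * (5/6)^(1/2).

Structural cue: t_0 = 8/3 here, and the lower running product (prefactor 8/3) is a rising factorial.
Consecutive-term ratio: r(k) = (1/6) * (k-1/2) / [(k+1)] - rational in k, leading ratio (1/6); with t_0 = 8/3, classification follows.


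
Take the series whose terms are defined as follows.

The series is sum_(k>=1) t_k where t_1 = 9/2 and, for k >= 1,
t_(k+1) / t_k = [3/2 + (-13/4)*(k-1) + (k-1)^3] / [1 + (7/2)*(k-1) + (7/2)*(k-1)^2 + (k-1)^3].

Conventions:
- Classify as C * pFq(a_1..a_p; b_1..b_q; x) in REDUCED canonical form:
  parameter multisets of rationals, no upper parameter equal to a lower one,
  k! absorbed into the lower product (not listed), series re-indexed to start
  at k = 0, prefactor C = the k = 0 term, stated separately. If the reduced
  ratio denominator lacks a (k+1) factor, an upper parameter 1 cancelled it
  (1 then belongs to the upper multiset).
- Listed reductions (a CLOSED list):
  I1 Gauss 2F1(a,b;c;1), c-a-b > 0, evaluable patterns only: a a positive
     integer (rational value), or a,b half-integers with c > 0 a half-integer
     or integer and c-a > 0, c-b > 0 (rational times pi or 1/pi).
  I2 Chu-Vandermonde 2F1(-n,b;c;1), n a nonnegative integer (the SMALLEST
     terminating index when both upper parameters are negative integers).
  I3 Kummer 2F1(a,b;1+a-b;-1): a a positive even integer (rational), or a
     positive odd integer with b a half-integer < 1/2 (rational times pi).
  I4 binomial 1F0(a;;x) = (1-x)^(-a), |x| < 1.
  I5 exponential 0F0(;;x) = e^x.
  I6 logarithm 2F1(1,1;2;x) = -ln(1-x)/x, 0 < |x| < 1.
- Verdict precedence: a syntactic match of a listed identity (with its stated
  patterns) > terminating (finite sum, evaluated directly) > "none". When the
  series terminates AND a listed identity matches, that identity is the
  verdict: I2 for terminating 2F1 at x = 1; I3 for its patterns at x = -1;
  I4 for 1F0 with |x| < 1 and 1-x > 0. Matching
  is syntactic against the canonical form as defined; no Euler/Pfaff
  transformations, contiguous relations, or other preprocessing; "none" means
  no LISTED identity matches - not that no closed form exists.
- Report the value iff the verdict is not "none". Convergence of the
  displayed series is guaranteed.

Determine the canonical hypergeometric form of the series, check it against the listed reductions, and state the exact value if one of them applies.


This is 9/2 * 2F1(-3/2, -1/2; 1/2; 1) in reduced canonical form. Verdict: Gauss (I1, half-integer pattern) matches (x = 1; upper {-3/2, -1/2} half-integers, c = 1/2 in the evaluable pattern). Sum: (27/8) * pi.

The tell: from the first term 9/2: the expanded ratio factors over Q; C = 9/2, x = 1, roots give parameters.
Consecutive-term ratio: r(k) = 1 * (k-3/2) (k-1/2) / [(k+1/2) (k+1)] - poly over poly, x = 1 from leading terms; C = 9/2 at k = 0.


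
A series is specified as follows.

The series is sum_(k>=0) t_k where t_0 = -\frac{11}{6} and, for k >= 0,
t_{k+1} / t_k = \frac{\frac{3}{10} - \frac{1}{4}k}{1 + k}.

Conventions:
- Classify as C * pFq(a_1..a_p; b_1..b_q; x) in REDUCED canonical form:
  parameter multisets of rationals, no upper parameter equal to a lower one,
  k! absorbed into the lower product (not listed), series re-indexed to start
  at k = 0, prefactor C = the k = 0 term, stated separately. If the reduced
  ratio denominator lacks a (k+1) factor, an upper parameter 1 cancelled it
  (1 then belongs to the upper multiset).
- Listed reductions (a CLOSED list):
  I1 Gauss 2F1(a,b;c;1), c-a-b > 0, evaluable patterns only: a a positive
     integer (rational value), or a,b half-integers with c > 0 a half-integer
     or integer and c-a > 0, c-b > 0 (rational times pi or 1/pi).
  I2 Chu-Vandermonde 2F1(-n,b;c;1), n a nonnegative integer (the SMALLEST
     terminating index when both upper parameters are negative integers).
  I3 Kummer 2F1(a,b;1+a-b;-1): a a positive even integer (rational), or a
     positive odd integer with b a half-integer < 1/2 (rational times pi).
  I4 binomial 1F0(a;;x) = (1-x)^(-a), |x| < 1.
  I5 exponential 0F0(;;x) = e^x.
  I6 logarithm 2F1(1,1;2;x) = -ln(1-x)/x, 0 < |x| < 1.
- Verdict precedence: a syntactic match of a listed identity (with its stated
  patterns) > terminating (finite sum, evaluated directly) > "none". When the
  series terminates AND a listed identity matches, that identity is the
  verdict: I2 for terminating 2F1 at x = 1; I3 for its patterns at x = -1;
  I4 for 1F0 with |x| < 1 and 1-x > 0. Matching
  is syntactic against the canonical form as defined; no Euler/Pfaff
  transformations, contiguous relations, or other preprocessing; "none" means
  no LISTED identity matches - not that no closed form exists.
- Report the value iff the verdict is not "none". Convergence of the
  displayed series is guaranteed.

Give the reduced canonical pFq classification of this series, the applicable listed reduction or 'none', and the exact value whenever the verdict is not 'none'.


At argument -\frac{1}{4}: a 1F0 with upper {-\frac{6}{5}}, lower {-}, scaled by C = -\frac{11}{6}. Verdict: this is binomial (I4) (the 1F0 binomial series: exponent 6/5, x = -\frac{1}{4}). Hence: \left(-\frac{11}{6}\right) \cdot \left(\frac{5}{4}\right)^{\frac{6}{5}}.

Key observation: from the first term -\frac{11}{6}: the expanded ratio factors over Q; C = -11/6, roots give parameters.
Ratio: r(k) = -\frac{1}{4} * (k-\frac{6}{5}) / [(k+1)] - poly over poly, x = -\frac{1}{4} from leading terms; C = -\frac{11}{6} at k = 0.
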